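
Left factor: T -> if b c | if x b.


Common prefix: 'if'
Factored: T -> if T', T' -> b c | x b


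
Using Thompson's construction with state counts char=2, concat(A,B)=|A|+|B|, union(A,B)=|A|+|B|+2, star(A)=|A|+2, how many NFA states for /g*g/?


Syntax tree has 2 char leaf(s), 0 union(s), 1 star(s)
chars contribute 2×2 = 4; each union adds +2; each star adds +2
Total: 4 + 0 + 2 = 6 states


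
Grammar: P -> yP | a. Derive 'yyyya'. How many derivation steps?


Derivation: P => yP => yyP => yyyP => yyyyP => yyyya
Steps: 5


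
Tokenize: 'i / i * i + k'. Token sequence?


Scan left to right, longest-match per lexeme
Tokens: ID(i), OP(/), ID(i), OP(*), ID(i), OP(+), ID(k)


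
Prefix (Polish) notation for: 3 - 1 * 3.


'*' binds tighter: tree is (- 3 (* 1 3))
Prefix: - 3 * 1 3


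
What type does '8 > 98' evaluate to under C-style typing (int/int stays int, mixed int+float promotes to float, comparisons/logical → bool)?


Operand types: int > int
Rule: comparison yields bool
Result type: bool


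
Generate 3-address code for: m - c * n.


Break into single-operator statements:
t1 = c * n
t2 = m - t1


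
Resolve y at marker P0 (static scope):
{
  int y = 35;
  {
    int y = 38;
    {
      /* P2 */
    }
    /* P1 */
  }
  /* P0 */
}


y declared in the same block as P0
y = 35


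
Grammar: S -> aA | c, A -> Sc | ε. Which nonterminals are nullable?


A nonterminal is nullable iff some alternative derives ε (directly, or every symbol in it is nullable)
Nullable: {A}


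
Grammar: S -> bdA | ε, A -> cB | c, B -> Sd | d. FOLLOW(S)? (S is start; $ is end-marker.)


$ ∈ FOLLOW(S). For each A -> αBβ: add FIRST(β)\{ε} to FOLLOW(B); if β nullable, add FOLLOW(A).
FOLLOW(S) = {$, d}


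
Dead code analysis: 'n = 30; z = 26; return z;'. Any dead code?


n is assigned but never read
Dead: 'n = 30'


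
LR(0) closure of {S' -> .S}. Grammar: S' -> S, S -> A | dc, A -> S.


Start: S' -> .S
For each item with dot before a nonterminal B, add B -> .γ for every B-production
Closure: [S' -> .S, S -> .A, S -> .dc, A -> .S]


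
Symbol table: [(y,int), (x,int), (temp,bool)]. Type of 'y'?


Lookup 'y' → type int


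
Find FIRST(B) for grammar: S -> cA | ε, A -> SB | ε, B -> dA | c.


Per alternative of B: FIRST(dA) = {d}; FIRST(c) = {c}
FIRST(B) = {c, d}


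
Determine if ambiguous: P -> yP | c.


right-linear, alternatives start with distinct terminals 'y' vs 'c': unique leftmost derivation
Unambiguous


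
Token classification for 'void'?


Pattern: reserved word
Type: KEYWORD


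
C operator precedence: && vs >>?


'>>' is shift (level 8); '&&' is logical AND (level 2)
Higher level binds tighter
'>>' has higher precedence than '&&'


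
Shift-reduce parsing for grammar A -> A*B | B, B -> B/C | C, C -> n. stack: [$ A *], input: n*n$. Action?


no handle ('A*' is not any RHS); shift 'n'
Action: shift


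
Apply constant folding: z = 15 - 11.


15 - 11 = 4 at compile time
Optimized: z = 4


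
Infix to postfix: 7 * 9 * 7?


Left to right (same or higher precedence on left)
Postfix: 7 9 * 7 *


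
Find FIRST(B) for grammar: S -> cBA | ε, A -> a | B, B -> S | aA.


Per alternative of B: FIRST(S) = {c, ε}; FIRST(aA) = {a}
FIRST(B) = {a, c, ε}


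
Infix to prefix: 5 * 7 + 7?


left-to-right (same/higher precedence on left): tree is (+ (* 5 7) 7)
Prefix: + * 5 7 7


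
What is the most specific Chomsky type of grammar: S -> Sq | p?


Left-linear: every RHS is a terminal or one nonterminal followed by a terminal
Classification: Type 3 (Regular)


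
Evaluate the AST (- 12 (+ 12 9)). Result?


Evaluate inner: (+ 12 9) = 21
Evaluate root: (- 12 21) = -9
Result: -9


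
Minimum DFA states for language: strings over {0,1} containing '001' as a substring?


KMP-style automaton: 3 progress states + 1 absorbing accept = 4
Minimal DFA: 4 states


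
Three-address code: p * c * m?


Break into single-operator statements:
t1 = p * c
t2 = t1 * m


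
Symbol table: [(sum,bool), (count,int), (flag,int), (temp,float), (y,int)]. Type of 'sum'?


Lookup 'sum' → type bool


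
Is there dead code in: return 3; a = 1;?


statement follows a return and is unreachable
Dead: 'a = 1'


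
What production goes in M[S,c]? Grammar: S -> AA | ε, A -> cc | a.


For [S, c]: 'c' ∈ FIRST(AA)
Entry: S -> AA


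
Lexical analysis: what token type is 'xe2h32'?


Pattern: letter/underscore followed by alphanumerics, not a keyword
Type: IDENTIFIER


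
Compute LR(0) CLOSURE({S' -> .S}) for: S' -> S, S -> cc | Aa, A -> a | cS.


Start: S' -> .S
For each item with dot before a nonterminal B, add B -> .γ for every B-production
Closure: [S' -> .S, S -> .cc, S -> .Aa, A -> .a, A -> .cS]


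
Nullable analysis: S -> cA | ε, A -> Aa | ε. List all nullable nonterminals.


A nonterminal is nullable iff some alternative derives ε (directly, or every symbol in it is nullable)
Nullable: {A, S}


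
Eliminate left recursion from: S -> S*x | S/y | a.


Left-recursive alternatives: S*x, S/y; non-recursive: a
Introduce S': S -> aS', S' -> *xS' | /yS' | ε


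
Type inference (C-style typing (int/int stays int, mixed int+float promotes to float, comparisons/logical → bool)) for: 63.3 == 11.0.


Operand types: float == float
Rule: comparison yields bool
Result type: bool


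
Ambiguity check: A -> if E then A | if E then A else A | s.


dangling else: 'if E then if E then s else s' parses two ways
Ambiguous


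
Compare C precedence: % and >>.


'%' is multiplicative (level 10); '>>' is shift (level 8)
Higher level binds tighter
'%' has higher precedence than '>>'


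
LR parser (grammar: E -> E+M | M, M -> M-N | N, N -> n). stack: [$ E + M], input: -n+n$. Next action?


'-' can extend M; shift to build M -> M-N
Action: shift


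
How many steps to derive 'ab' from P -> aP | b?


Derivation: P => aP => ab
Steps: 2


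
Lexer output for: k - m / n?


Scan left to right, longest-match per lexeme
Tokens: ID(k), OP(-), ID(m), OP(/), ID(n)


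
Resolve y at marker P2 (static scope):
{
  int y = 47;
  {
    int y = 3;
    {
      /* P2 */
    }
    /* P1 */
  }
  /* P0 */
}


P2's block does not declare y; resolves to the enclosing declaration at depth 1
y = 3


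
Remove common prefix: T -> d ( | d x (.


Common prefix: 'd'
Factored: T -> d T', T' -> ( | x (


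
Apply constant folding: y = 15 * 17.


15 * 17 = 255 at compile time
Optimized: y = 255


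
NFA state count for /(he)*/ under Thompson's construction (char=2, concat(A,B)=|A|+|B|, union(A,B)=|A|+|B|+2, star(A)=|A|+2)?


Syntax tree has 2 char leaf(s), 0 union(s), 1 star(s)
chars contribute 2×2 = 4; each union adds +2; each star adds +2
Total: 4 + 0 + 2 = 6 states


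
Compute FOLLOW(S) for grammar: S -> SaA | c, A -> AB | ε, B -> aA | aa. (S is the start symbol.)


$ ∈ FOLLOW(S). For each A -> αBβ: add FIRST(β)\{ε} to FOLLOW(B); if β nullable, add FOLLOW(A).
FOLLOW(S) = {$, a}


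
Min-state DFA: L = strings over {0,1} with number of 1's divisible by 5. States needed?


Track (count of 1) mod 5: states 0..4, accept at 0
Minimal DFA: 5 states


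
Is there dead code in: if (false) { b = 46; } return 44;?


condition is constant false, so the whole block is unreachable
Dead: 'if (false) { b = 46; }'


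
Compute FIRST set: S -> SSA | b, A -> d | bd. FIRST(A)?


Per alternative of A: FIRST(d) = {d}; FIRST(bd) = {b}
FIRST(A) = {b, d}


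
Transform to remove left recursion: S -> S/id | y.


Left-recursive alternatives: S/id; non-recursive: y
Introduce S': S -> yS', S' -> /idS' | ε


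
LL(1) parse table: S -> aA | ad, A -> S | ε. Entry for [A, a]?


For [A, a]: 'a' ∈ FIRST(S)
Entry: A -> S


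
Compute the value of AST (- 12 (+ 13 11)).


Evaluate inner: (+ 13 11) = 24
Evaluate root: (- 12 24) = -12
Result: -12


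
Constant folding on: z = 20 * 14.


20 * 14 = 280 at compile time
Optimized: z = 280


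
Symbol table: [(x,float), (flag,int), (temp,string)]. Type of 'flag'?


Lookup 'flag' → type int


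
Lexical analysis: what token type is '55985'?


Pattern: digits only
Type: INTEGER_LITERAL


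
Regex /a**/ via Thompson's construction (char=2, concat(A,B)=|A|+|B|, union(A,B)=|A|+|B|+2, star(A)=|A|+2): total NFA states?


Syntax tree has 1 char leaf(s), 0 union(s), 2 star(s)
chars contribute 1×2 = 2; each union adds +2; each star adds +2
Total: 2 + 0 + 4 = 6 states


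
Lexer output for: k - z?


Scan left to right, longest-match per lexeme
Tokens: ID(k), OP(-), ID(z)


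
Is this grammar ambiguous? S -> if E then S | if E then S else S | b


dangling else: 'if E then if E then b else b' parses two ways
Ambiguous


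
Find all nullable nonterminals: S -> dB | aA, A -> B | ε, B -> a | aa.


A nonterminal is nullable iff some alternative derives ε (directly, or every symbol in it is nullable)
Nullable: {A}


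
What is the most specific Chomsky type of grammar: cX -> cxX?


LHS has context (more than one symbol) and |LHS| ≤ |RHS|
Classification: Type 1 (Context-Sensitive)


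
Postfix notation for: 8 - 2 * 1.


* has higher precedence, evaluate 2*1 first
Postfix: 8 2 1 * -


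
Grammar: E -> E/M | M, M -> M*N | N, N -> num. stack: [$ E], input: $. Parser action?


start symbol E on stack, input exhausted
Action: accept


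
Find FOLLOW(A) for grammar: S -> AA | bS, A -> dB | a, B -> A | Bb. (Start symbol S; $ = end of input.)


$ ∈ FOLLOW(S). For each A -> αBβ: add FIRST(β)\{ε} to FOLLOW(B); if β nullable, add FOLLOW(A).
FOLLOW(A) = {$, a, b, d}


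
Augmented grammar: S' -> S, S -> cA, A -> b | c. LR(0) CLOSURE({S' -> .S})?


Start: S' -> .S
For each item with dot before a nonterminal B, add B -> .γ for every B-production
Closure: [S' -> .S, S -> .cA]


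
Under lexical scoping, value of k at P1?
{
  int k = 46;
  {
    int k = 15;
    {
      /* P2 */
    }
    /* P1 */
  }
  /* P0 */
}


k declared in the same block as P1
k = 15


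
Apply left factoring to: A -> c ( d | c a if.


Common prefix: 'c'
Factored: A -> c A', A' -> ( d | a if


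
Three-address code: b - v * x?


Break into single-operator statements:
t1 = v * x
t2 = b - t1


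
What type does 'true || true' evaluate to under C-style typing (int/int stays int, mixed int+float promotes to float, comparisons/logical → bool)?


Operand types: bool || bool
Rule: logical operators take bool operands and yield bool
Result type: bool


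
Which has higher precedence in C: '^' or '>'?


'>' is relational (level 7); '^' is bitwise XOR (level 4)
Higher level binds tighter
'>' has higher precedence than '^'


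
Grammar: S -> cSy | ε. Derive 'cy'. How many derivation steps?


Derivation: S => cSy => cy
Steps: 2


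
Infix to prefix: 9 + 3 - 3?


left-to-right (same/higher precedence on left): tree is (- (+ 9 3) 3)
Prefix: - + 9 3 3


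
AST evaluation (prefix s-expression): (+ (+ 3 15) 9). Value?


Evaluate inner: (+ 3 15) = 18
Evaluate root: (+ 18 9) = 27
Result: 27


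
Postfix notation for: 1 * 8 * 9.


Left to right (same or higher precedence on left)
Postfix: 1 8 * 9 *


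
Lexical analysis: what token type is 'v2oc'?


Pattern: letter/underscore followed by alphanumerics, not a keyword
Type: IDENTIFIER


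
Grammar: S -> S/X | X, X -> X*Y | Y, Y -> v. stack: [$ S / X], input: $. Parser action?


handle 'S/X' on top; lookahead ∈ FOLLOW(S) = {/, $}
Action: reduce (S -> S/X)


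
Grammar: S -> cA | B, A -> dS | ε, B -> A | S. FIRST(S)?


Per alternative of S: FIRST(cA) = {c}; FIRST(B) = {c, d, ε}
FIRST(S) = {c, d, ε}


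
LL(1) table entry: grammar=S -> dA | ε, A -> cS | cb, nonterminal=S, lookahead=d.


For [S, d]: 'd' ∈ FIRST(dA)
Entry: S -> dA


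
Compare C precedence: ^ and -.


'-' is additive (level 9); '^' is bitwise XOR (level 4)
Higher level binds tighter
'-' has higher precedence than '^'


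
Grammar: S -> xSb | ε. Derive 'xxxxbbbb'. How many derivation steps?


Derivation: S => xSb => xxSbb => xxxSbbb => xxxxSbbbb => xxxxbbbb
Steps: 5


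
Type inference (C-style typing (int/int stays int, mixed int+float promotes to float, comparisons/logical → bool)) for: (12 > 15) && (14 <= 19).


Operand types: bool && bool
Rule: logical operators take bool operands and yield bool
Result type: bool


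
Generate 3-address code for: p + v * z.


Break into single-operator statements:
t1 = v * z
t2 = p + t1


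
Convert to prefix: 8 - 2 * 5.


'*' binds tighter: tree is (- 8 (* 2 5))
Prefix: - 8 * 2 5


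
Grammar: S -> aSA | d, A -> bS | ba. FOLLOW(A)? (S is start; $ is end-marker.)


$ ∈ FOLLOW(S). For each A -> αBβ: add FIRST(β)\{ε} to FOLLOW(B); if β nullable, add FOLLOW(A).
FOLLOW(A) = {$, b}


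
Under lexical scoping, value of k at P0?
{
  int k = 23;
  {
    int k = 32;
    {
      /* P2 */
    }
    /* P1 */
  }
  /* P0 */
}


k declared in the same block as P0
k = 23


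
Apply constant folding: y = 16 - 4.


16 - 4 = 12 at compile time
Optimized: y = 12


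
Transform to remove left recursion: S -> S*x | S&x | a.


Left-recursive alternatives: S*x, S&x; non-recursive: a
Introduce S': S -> aS', S' -> *xS' | &xS' | ε


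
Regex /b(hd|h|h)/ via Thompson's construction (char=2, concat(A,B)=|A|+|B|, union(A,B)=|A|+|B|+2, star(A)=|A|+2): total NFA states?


Syntax tree has 5 char leaf(s), 2 union(s), 0 star(s)
chars contribute 5×2 = 10; each union adds +2; each star adds +2
Total: 10 + 4 + 0 = 14 states


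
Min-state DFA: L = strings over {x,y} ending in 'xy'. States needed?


Track the longest suffix of input matching a prefix of 'xy': 3 classes (prefixes of length 0..2)
Minimal DFA: 3 states


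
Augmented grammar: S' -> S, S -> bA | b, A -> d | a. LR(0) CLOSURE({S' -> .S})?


Start: S' -> .S
For each item with dot before a nonterminal B, add B -> .γ for every B-production
Closure: [S' -> .S, S -> .bA, S -> .b]


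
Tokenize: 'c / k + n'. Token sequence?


Scan left to right, longest-match per lexeme
Tokens: ID(c), OP(/), ID(k), OP(+), ID(n)


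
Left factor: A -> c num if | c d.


Common prefix: 'c'
Factored: A -> c A', A' -> num if | d


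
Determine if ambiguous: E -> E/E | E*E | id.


'id/id*id' has two parse trees (no precedence encoded between / and *)
Ambiguous


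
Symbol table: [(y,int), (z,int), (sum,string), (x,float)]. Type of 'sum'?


Lookup 'sum' → type string


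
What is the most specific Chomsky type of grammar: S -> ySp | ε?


Single nonterminal LHS, but y^n p^n is not regular
Classification: Type 2 (Context-Free)


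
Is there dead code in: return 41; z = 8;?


statement follows a return and is unreachable
Dead: 'z = 8'


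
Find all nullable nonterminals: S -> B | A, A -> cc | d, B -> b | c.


A nonterminal is nullable iff some alternative derives ε (directly, or every symbol in it is nullable)
Nullable: {}


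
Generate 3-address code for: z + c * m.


Break into single-operator statements:
t1 = c * m
t2 = z + t1


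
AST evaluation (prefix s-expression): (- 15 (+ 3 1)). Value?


Evaluate inner: (+ 3 1) = 4
Evaluate root: (- 15 4) = 11
Result: 11


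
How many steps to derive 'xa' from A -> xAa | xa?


Derivation: A => xa
Steps: 1


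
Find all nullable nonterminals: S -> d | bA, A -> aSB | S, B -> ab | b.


A nonterminal is nullable iff some alternative derives ε (directly, or every symbol in it is nullable)
Nullable: {}


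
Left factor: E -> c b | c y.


Common prefix: 'c'
Factored: E -> c E', E' -> b | y


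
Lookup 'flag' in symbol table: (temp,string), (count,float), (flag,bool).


Lookup 'flag' → type bool


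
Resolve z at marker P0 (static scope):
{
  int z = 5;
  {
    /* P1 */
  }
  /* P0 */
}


z declared in the same block as P0
z = 5


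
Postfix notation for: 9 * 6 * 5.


Left to right (same or higher precedence on left)
Postfix: 9 6 * 5 *


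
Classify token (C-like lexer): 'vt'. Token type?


Pattern: letter/underscore followed by alphanumerics, not a keyword
Type: IDENTIFIER


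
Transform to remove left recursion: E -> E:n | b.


Left-recursive alternatives: E:n; non-recursive: b
Introduce E': E -> bE', E' -> :nE' | ε


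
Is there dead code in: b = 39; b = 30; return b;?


first assignment to b is overwritten before any read
Dead: 'b = 39'


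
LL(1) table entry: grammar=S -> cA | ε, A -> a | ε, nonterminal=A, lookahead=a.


For [A, a]: 'a' ∈ FIRST(a)
Entry: A -> a


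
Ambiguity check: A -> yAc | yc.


balanced y^n…c^n: each string has a unique parse
Unambiguous


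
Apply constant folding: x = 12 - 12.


12 - 12 = 0 at compile time
Optimized: x = 0


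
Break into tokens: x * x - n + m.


Scan left to right, longest-match per lexeme
Tokens: ID(x), OP(*), ID(x), OP(-), ID(n), OP(+), ID(m)


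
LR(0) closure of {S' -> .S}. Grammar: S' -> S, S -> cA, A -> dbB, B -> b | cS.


Start: S' -> .S
For each item with dot before a nonterminal B, add B -> .γ for every B-production
Closure: [S' -> .S, S -> .cA]


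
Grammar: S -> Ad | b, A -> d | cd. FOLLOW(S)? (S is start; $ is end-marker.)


$ ∈ FOLLOW(S). For each A -> αBβ: add FIRST(β)\{ε} to FOLLOW(B); if β nullable, add FOLLOW(A).
FOLLOW(S) = {$}


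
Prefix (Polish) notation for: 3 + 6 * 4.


'*' binds tighter: tree is (+ 3 (* 6 4))
Prefix: + 3 * 6 4


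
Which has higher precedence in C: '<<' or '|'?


'<<' is shift (level 8); '|' is bitwise OR (level 3)
Higher level binds tighter
'<<' has higher precedence than '|'


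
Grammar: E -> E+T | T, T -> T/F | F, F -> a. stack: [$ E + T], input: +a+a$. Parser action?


handle 'E+T' on top; lookahead ∈ FOLLOW(E) = {+, $}
Action: reduce (E -> E+T)


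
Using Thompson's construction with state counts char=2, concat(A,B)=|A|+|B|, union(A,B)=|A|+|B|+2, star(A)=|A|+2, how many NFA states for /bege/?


Syntax tree has 4 char leaf(s), 0 union(s), 0 star(s)
chars contribute 4×2 = 8; each union adds +2; each star adds +2
Total: 8 + 0 + 0 = 8 states


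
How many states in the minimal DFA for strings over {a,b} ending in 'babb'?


Track the longest suffix of input matching a prefix of 'babb': 5 classes (prefixes of length 0..4)
Minimal DFA: 5 states


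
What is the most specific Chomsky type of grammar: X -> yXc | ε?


Single nonterminal LHS, but y^n c^n is not regular
Classification: Type 2 (Context-Free)


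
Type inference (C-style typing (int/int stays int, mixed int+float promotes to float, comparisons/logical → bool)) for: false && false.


Operand types: bool && bool
Rule: logical operators take bool operands and yield bool
Result type: bool


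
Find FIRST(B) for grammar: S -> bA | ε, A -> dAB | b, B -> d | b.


Per alternative of B: FIRST(d) = {d}; FIRST(b) = {b}
FIRST(B) = {b, d}


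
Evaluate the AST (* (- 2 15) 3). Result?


Evaluate inner: (- 2 15) = -13
Evaluate root: (* -13 3) = -39
Result: -39


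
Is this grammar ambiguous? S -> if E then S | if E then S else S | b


dangling else: 'if E then if E then b else b' parses two ways
Ambiguous


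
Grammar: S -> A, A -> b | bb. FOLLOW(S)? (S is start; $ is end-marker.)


$ ∈ FOLLOW(S). For each A -> αBβ: add FIRST(β)\{ε} to FOLLOW(B); if β nullable, add FOLLOW(A).
FOLLOW(S) = {$}


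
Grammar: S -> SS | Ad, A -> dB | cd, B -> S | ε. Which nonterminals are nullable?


A nonterminal is nullable iff some alternative derives ε (directly, or every symbol in it is nullable)
Nullable: {B}


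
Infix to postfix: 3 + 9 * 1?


* has higher precedence, evaluate 9*1 first
Postfix: 3 9 1 * +


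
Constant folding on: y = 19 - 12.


19 - 12 = 7 at compile time
Optimized: y = 7


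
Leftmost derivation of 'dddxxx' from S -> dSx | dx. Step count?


Derivation: S => dSx => ddSxx => dddxxx
Steps: 3


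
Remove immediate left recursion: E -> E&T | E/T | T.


Left-recursive alternatives: E&T, E/T; non-recursive: T
Introduce E': E -> TE', E' -> &TE' | /TE' | ε


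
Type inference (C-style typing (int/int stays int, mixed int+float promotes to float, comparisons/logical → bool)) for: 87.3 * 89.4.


Operand types: float * float
Rule: mixed int/float promotes to float; int/int stays int
Result type: float


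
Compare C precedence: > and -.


'-' is additive (level 9); '>' is relational (level 7)
Higher level binds tighter
'-' has higher precedence than '>'


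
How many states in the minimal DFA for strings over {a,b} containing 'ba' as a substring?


KMP-style automaton: 2 progress states + 1 absorbing accept = 3
Minimal DFA: 3 states


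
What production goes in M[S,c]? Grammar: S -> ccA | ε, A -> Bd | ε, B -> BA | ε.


For [S, c]: 'c' ∈ FIRST(ccA)
Entry: S -> ccA


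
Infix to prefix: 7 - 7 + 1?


left-to-right (same/higher precedence on left): tree is (+ (- 7 7) 1)
Prefix: + - 7 7 1


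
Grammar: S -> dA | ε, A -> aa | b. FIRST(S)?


Per alternative of S: FIRST(dA) = {d}; FIRST(ε) = {ε}
FIRST(S) = {d, ε}


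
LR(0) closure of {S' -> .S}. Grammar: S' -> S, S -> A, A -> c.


Start: S' -> .S
For each item with dot before a nonterminal B, add B -> .γ for every B-production
Closure: [S' -> .S, S -> .A, A -> .c]


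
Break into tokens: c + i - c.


Scan left to right, longest-match per lexeme
Tokens: ID(c), OP(+), ID(i), OP(-), ID(c)


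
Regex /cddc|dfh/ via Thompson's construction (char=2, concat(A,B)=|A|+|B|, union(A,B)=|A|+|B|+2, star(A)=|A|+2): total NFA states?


Syntax tree has 7 char leaf(s), 1 union(s), 0 star(s)
chars contribute 7×2 = 14; each union adds +2; each star adds +2
Total: 14 + 2 + 0 = 16 states


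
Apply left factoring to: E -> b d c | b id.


Common prefix: 'b'
Factored: E -> b E', E' -> d c | id


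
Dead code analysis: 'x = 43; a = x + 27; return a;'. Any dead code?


x is read by a's definition; a is returned
No dead code


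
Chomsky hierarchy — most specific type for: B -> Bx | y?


Left-linear: every RHS is a terminal or one nonterminal followed by a terminal
Classification: Type 3 (Regular)


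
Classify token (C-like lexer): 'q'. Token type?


Pattern: letter/underscore followed by alphanumerics, not a keyword
Type: IDENTIFIER


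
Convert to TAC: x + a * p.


Break into single-operator statements:
t1 = a * p
t2 = x + t1


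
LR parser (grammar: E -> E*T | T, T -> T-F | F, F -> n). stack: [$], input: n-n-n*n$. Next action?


no handle on stack; shift 'n'
Action: shift


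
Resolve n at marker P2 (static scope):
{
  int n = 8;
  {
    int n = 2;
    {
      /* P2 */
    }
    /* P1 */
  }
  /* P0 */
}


P2's block does not declare n; resolves to the enclosing declaration at depth 1
n = 2


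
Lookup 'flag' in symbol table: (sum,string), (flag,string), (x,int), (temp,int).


Lookup 'flag' → type string


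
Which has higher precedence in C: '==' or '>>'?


'>>' is shift (level 8); '==' is equality (level 6)
Higher level binds tighter
'>>' has higher precedence than '=='


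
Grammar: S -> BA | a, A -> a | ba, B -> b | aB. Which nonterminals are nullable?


A nonterminal is nullable iff some alternative derives ε (directly, or every symbol in it is nullable)
Nullable: {}


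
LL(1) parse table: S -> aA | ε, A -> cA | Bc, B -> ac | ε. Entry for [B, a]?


For [B, a]: 'a' ∈ FIRST(ac)
Entry: B -> ac


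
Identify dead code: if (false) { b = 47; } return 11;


condition is constant false, so the whole block is unreachable
Dead: 'if (false) { b = 47; }'


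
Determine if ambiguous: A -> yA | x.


right-linear, alternatives start with distinct terminals 'y' vs 'x': unique leftmost derivation
Unambiguous


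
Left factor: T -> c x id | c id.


Common prefix: 'c'
Factored: T -> c T', T' -> x id | id


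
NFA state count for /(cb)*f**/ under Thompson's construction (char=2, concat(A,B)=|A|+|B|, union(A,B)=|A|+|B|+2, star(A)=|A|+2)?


Syntax tree has 3 char leaf(s), 0 union(s), 3 star(s)
chars contribute 3×2 = 6; each union adds +2; each star adds +2
Total: 6 + 0 + 6 = 12 states


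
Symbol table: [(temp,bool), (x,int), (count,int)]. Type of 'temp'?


Lookup 'temp' → type bool


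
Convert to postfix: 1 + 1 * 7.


* has higher precedence, evaluate 1*7 first
Postfix: 1 1 7 * +


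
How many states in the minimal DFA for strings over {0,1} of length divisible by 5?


Track length mod 5: states 0..4, accept at 0
Minimal DFA: 5 states


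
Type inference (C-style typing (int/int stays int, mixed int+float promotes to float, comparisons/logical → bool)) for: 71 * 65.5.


Operand types: int * float
Rule: mixed int/float promotes to float; int/int stays int
Result type: float


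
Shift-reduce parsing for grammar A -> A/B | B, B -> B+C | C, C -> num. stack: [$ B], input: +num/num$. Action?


shift '+' to continue B -> B+C
Action: shift


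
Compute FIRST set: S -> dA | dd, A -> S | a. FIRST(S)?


Per alternative of S: FIRST(dA) = {d}; FIRST(dd) = {d}
FIRST(S) = {d}


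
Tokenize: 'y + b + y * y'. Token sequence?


Scan left to right, longest-match per lexeme
Tokens: ID(y), OP(+), ID(b), OP(+), ID(y), OP(*), ID(y)


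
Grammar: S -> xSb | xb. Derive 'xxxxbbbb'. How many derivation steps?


Derivation: S => xSb => xxSbb => xxxSbbb => xxxxbbbb
Steps: 4


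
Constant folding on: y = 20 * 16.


20 * 16 = 320 at compile time
Optimized: y = 320


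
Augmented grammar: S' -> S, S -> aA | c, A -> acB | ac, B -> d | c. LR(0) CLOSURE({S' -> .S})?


Start: S' -> .S
For each item with dot before a nonterminal B, add B -> .γ for every B-production
Closure: [S' -> .S, S -> .aA, S -> .c]


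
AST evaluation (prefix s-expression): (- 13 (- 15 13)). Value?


Evaluate inner: (- 15 13) = 2
Evaluate root: (- 13 2) = 11
Result: 11


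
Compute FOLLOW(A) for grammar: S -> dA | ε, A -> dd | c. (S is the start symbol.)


$ ∈ FOLLOW(S). For each A -> αBβ: add FIRST(β)\{ε} to FOLLOW(B); if β nullable, add FOLLOW(A).
FOLLOW(A) = {$}


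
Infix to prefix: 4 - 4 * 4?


'*' binds tighter: tree is (- 4 (* 4 4))
Prefix: - 4 * 4 4


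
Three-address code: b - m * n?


Break into single-operator statements:
t1 = m * n
t2 = b - t1


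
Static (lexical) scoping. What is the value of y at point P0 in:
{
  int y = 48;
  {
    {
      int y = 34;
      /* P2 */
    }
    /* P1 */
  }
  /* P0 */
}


y declared in the same block as P0
y = 48


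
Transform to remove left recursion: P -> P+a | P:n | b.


Left-recursive alternatives: P+a, P:n; non-recursive: b
Introduce P': P -> bP', P' -> +aP' | :nP' | ε


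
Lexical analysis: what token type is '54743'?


Pattern: digits only
Type: INTEGER_LITERAL


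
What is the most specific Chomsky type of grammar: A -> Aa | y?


Left-linear: every RHS is a terminal or one nonterminal followed by a terminal
Classification: Type 3 (Regular)


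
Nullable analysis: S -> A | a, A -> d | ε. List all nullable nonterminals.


A nonterminal is nullable iff some alternative derives ε (directly, or every symbol in it is nullable)
Nullable: {A, S}


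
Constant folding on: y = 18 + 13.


18 + 13 = 31 at compile time
Optimized: y = 31


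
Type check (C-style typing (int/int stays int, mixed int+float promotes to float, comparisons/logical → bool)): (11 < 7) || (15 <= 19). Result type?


Operand types: bool || bool
Rule: logical operators take bool operands and yield bool
Result type: bool


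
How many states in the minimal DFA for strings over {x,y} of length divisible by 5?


Track length mod 5: states 0..4, accept at 0
Minimal DFA: 5 states


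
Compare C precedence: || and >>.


'>>' is shift (level 8); '||' is logical OR (level 1)
Higher level binds tighter
'>>' has higher precedence than '||'


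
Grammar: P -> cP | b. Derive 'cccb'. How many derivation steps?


Derivation: P => cP => ccP => cccP => cccb
Steps: 4


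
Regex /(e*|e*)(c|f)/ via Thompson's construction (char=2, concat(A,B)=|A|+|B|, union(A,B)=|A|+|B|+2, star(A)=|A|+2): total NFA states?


Syntax tree has 4 char leaf(s), 2 union(s), 2 star(s)
chars contribute 4×2 = 8; each union adds +2; each star adds +2
Total: 8 + 4 + 4 = 16 states


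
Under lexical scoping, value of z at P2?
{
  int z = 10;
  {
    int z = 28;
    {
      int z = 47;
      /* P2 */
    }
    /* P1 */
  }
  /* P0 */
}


z declared in the same block as P2
z = 47


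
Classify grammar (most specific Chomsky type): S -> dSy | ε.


Single nonterminal LHS, but d^n y^n is not regular
Classification: Type 2 (Context-Free)


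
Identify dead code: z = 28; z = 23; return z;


first assignment to z is overwritten before any read
Dead: 'z = 28'


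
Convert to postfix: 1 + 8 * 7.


* has higher precedence, evaluate 8*7 first
Postfix: 1 8 7 * +


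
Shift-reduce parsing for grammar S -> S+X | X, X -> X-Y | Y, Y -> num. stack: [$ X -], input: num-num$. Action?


no handle; shift 'num'
Action: shift


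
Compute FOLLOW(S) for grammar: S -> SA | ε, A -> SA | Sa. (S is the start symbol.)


$ ∈ FOLLOW(S). For each A -> αBβ: add FIRST(β)\{ε} to FOLLOW(B); if β nullable, add FOLLOW(A).
FOLLOW(S) = {$, a}


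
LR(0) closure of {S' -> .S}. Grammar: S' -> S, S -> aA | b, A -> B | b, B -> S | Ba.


Start: S' -> .S
For each item with dot before a nonterminal B, add B -> .γ for every B-production
Closure: [S' -> .S, S -> .aA, S -> .b]


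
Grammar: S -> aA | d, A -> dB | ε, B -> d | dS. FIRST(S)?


Per alternative of S: FIRST(aA) = {a}; FIRST(d) = {d}
FIRST(S) = {a, d}


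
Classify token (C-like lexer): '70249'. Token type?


Pattern: digits only
Type: INTEGER_LITERAL


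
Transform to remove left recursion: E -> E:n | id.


Left-recursive alternatives: E:n; non-recursive: id
Introduce E': E -> idE', E' -> :nE' | ε


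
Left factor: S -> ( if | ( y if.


Common prefix: '('
Factored: S -> ( S', S' -> if | y if


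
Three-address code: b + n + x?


Break into single-operator statements:
t1 = b + n
t2 = t1 + x


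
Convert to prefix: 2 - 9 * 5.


'*' binds tighter: tree is (- 2 (* 9 5))
Prefix: - 2 * 9 5


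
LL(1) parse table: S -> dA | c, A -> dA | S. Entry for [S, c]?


For [S, c]: 'c' ∈ FIRST(c)
Entry: S -> c


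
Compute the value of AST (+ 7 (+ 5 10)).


Evaluate inner: (+ 5 10) = 15
Evaluate root: (+ 7 15) = 22
Result: 22


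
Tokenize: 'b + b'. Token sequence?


Scan left to right, longest-match per lexeme
Tokens: ID(b), OP(+), ID(b)


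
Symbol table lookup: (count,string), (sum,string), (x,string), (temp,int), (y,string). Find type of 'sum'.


Lookup 'sum' → type string


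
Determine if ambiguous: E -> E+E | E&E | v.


'v+v&v' has two parse trees (no precedence encoded between + and &)
Ambiguous


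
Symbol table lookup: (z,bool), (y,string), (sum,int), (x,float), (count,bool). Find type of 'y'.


Lookup 'y' → type string


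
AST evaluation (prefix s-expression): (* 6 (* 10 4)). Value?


Evaluate inner: (* 10 4) = 40
Evaluate root: (* 6 40) = 240
Result: 240


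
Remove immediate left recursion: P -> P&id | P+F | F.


Left-recursive alternatives: P&id, P+F; non-recursive: F
Introduce P': P -> FP', P' -> &idP' | +FP' | ε


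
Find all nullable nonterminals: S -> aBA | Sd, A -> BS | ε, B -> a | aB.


A nonterminal is nullable iff some alternative derives ε (directly, or every symbol in it is nullable)
Nullable: {A}


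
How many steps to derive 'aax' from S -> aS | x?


Derivation: S => aS => aaS => aax
Steps: 3


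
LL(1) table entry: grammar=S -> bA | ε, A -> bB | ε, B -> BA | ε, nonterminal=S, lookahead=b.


For [S, b]: 'b' ∈ FIRST(bA)
Entry: S -> bA


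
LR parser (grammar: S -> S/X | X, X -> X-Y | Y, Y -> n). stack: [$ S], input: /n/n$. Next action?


shift '/' to continue S -> S/X
Action: shift


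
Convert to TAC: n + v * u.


Break into single-operator statements:
t1 = v * u
t2 = n + t1


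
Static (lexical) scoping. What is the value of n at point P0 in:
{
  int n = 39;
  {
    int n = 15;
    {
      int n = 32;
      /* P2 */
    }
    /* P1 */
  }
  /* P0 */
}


n declared in the same block as P0
n = 39


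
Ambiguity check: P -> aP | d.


right-linear, alternatives start with distinct terminals 'a' vs 'd': unique leftmost derivation
Unambiguous


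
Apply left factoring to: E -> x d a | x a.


Common prefix: 'x'
Factored: E -> x E', E' -> d a | a


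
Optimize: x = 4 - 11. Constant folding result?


4 - 11 = -7 at compile time
Optimized: x = -7


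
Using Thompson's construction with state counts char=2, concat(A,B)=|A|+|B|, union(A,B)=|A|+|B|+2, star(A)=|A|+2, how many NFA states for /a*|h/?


Syntax tree has 2 char leaf(s), 1 union(s), 1 star(s)
chars contribute 2×2 = 4; each union adds +2; each star adds +2
Total: 4 + 2 + 2 = 8 states


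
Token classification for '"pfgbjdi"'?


Pattern: double-quoted sequence
Type: STRING_LITERAL


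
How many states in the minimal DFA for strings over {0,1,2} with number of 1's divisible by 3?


Track (count of 1) mod 3: states 0..2, accept at 0
Minimal DFA: 3 states


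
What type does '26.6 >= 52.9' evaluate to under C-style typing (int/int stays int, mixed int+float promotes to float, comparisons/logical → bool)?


Operand types: float >= float
Rule: comparison yields bool
Result type: bool


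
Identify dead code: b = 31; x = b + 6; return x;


b is read by x's definition; x is returned
No dead code


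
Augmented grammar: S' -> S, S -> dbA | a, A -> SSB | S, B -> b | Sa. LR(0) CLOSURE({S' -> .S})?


Start: S' -> .S
For each item with dot before a nonterminal B, add B -> .γ for every B-production
Closure: [S' -> .S, S -> .dbA, S -> .a]


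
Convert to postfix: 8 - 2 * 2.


* has higher precedence, evaluate 2*2 first
Postfix: 8 2 2 * -


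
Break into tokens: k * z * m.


Scan left to right, longest-match per lexeme
Tokens: ID(k), OP(*), ID(z), OP(*), ID(m)


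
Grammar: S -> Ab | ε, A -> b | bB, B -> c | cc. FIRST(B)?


Per alternative of B: FIRST(c) = {c}; FIRST(cc) = {c}
FIRST(B) = {c}


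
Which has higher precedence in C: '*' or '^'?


'*' is multiplicative (level 10); '^' is bitwise XOR (level 4)
Higher level binds tighter
'*' has higher precedence than '^'


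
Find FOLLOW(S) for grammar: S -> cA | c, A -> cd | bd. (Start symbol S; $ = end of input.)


$ ∈ FOLLOW(S). For each A -> αBβ: add FIRST(β)\{ε} to FOLLOW(B); if β nullable, add FOLLOW(A).
FOLLOW(S) = {$}


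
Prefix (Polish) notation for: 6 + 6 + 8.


left-to-right (same/higher precedence on left): tree is (+ (+ 6 6) 8)
Prefix: + + 6 6 8


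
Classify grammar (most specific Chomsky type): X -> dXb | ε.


Single nonterminal LHS, but d^n b^n is not regular
Classification: Type 2 (Context-Free)


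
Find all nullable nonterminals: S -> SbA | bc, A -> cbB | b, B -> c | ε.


A nonterminal is nullable iff some alternative derives ε (directly, or every symbol in it is nullable)
Nullable: {B}


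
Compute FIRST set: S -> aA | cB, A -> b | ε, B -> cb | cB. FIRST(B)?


Per alternative of B: FIRST(cb) = {c}; FIRST(cB) = {c}
FIRST(B) = {c}


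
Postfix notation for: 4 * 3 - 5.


Left to right (same or higher precedence on left)
Postfix: 4 3 * 5 -


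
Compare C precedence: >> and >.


'>>' is shift (level 8); '>' is relational (level 7)
Higher level binds tighter
'>>' has higher precedence than '>'


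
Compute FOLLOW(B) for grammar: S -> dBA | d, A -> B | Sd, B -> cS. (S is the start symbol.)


$ ∈ FOLLOW(S). For each A -> αBβ: add FIRST(β)\{ε} to FOLLOW(B); if β nullable, add FOLLOW(A).
FOLLOW(B) = {$, c, d}


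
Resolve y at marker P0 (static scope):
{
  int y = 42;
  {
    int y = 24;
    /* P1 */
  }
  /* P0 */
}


y declared in the same block as P0
y = 42


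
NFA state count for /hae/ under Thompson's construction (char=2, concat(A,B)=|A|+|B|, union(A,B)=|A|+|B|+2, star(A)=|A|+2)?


Syntax tree has 3 char leaf(s), 0 union(s), 0 star(s)
chars contribute 3×2 = 6; each union adds +2; each star adds +2
Total: 6 + 0 + 0 = 6 states


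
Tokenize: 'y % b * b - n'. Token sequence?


Scan left to right, longest-match per lexeme
Tokens: ID(y), OP(%), ID(b), OP(*), ID(b), OP(-), ID(n)


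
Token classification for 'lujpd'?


Pattern: letter/underscore followed by alphanumerics, not a keyword
Type: IDENTIFIER


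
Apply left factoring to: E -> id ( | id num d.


Common prefix: 'id'
Factored: E -> id E', E' -> ( | num d


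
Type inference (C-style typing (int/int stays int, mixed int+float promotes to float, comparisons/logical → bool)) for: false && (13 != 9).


Operand types: bool && bool
Rule: logical operators take bool operands and yield bool
Result type: bool


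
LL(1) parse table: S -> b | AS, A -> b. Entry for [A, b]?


For [A, b]: 'b' ∈ FIRST(b)
Entry: A -> b


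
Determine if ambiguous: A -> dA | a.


right-linear, alternatives start with distinct terminals 'd' vs 'a': unique leftmost derivation
Unambiguous


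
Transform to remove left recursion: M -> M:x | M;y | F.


Left-recursive alternatives: M:x, M;y; non-recursive: F
Introduce M': M -> FM', M' -> :xM' | ;yM' | ε


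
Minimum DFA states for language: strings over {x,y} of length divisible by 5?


Track length mod 5: states 0..4, accept at 0
Minimal DFA: 5 states


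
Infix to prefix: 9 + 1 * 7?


'*' binds tighter: tree is (+ 9 (* 1 7))
Prefix: + 9 * 1 7


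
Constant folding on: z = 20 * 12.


20 * 12 = 240 at compile time
Optimized: z = 240


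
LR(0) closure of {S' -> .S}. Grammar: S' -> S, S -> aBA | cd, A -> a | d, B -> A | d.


Start: S' -> .S
For each item with dot before a nonterminal B, add B -> .γ for every B-production
Closure: [S' -> .S, S -> .aBA, S -> .cd]


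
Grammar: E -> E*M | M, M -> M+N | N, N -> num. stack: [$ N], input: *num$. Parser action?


'N' (not preceded by M+) is the handle for M -> N
Action: reduce (M -> N)


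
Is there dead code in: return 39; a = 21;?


statement follows a return and is unreachable
Dead: 'a = 21'


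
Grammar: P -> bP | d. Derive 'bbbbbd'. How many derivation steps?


Derivation: P => bP => bbP => bbbP => bbbbP => bbbbbP => bbbbbd
Steps: 6


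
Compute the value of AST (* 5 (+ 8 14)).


Evaluate inner: (+ 8 14) = 22
Evaluate root: (* 5 22) = 110
Result: 110


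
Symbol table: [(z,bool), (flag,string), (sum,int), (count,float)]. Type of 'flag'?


Lookup 'flag' → type string


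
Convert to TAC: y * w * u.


Break into single-operator statements:
t1 = y * w
t2 = t1 * u


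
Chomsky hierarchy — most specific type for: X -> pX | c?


Right-linear: every RHS is a terminal or a terminal followed by one nonterminal
Classification: Type 3 (Regular)


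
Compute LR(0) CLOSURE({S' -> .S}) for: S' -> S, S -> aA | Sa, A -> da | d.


Start: S' -> .S
For each item with dot before a nonterminal B, add B -> .γ for every B-production
Closure: [S' -> .S, S -> .aA, S -> .Sa]
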